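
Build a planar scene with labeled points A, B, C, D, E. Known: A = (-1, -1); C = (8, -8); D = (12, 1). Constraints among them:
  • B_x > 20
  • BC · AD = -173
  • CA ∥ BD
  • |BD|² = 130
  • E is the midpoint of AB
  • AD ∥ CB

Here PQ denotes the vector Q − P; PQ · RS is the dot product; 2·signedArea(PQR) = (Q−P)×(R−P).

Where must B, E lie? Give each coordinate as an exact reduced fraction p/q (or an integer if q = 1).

1. B_x = 21  [CA ∥ BD ∩ AD ∥ CB]
2. B_y = -6  [CA ∥ BD ∩ AD ∥ CB]
   → B = (21, -6)
3. E_x = 10  [E is the midpoint of AB]
4. E_y = -7/2  [E is the midpoint of AB]
   → E = (10, -7/2)

B = (21, -6)
E = (10, -7/2)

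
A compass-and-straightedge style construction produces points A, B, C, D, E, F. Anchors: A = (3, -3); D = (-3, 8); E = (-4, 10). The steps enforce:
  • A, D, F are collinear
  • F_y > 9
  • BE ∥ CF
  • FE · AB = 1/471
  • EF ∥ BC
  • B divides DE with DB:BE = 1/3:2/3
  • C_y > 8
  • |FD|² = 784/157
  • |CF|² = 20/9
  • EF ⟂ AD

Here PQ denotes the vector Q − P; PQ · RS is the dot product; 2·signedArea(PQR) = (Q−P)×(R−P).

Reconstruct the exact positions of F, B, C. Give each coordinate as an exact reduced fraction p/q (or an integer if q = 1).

B = (-10/3, 26/3)
C = (-1603/471, 4064/471)
F = (-639/157, 1564/157)

1. F_x = -639/157  [A, D, F are collinear ∩ EF ⟂ AD]
2. F_y = 1564/157  [A, D, F are collinear ∩ EF ⟂ AD]
   → F = (-639/157, 1564/157)
3. B_x = -10/3  [B divides DE with DB:BE = 1/3:2/3]
4. B_y = 26/3  [B divides DE with DB:BE = 1/3:2/3]
   → B = (-10/3, 26/3)
5. C_x = -1603/471  [BE ∥ CF ∩ EF ∥ BC]
6. C_y = 4064/471  [BE ∥ CF ∩ EF ∥ BC]
   → C = (-1603/471, 4064/471)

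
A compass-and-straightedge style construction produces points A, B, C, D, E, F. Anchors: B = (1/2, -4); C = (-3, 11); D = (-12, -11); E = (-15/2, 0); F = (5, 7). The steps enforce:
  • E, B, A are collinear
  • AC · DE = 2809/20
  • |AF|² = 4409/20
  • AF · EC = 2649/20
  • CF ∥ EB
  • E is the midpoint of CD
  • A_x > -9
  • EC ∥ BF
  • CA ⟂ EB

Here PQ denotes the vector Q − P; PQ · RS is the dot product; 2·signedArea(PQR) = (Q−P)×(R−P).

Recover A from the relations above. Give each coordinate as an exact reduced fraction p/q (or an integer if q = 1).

A = (-83/10, 2/5)

1. A_x = -83/10  [E, B, A are collinear ∩ CA ⟂ EB]
2. A_y = 2/5  [E, B, A are collinear ∩ CA ⟂ EB]
   → A = (-83/10, 2/5)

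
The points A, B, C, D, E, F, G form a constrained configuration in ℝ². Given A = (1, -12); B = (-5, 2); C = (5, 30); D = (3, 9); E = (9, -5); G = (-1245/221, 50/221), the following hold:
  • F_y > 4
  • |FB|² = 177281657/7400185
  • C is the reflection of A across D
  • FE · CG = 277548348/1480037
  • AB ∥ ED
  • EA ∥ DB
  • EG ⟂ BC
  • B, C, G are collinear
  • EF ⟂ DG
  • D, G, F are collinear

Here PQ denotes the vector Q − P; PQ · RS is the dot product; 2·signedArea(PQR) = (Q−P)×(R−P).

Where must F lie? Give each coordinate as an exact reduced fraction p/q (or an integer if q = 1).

F = (-7751229/7400185, 36163243/7400185)

1. F_x = -7751229/7400185  [D, G, F are collinear ∩ EF ⟂ DG]
2. F_y = 36163243/7400185  [D, G, F are collinear ∩ EF ⟂ DG]
   → F = (-7751229/7400185, 36163243/7400185)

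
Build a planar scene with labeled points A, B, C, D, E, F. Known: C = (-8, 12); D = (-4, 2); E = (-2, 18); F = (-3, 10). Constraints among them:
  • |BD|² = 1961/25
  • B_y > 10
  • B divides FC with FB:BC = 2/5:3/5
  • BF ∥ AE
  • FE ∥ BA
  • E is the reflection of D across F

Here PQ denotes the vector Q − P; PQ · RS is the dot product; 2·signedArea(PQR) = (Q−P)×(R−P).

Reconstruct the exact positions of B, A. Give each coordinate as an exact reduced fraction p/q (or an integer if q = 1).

A = (-4, 94/5)
B = (-5, 54/5)

1. B_x = -5  [B divides FC with FB:BC = 2/5:3/5]
2. B_y = 54/5  [B divides FC with FB:BC = 2/5:3/5]
   → B = (-5, 54/5)
3. A_x = -4  [BF ∥ AE ∩ FE ∥ BA]
4. A_y = 94/5  [BF ∥ AE ∩ FE ∥ BA]
   → A = (-4, 94/5)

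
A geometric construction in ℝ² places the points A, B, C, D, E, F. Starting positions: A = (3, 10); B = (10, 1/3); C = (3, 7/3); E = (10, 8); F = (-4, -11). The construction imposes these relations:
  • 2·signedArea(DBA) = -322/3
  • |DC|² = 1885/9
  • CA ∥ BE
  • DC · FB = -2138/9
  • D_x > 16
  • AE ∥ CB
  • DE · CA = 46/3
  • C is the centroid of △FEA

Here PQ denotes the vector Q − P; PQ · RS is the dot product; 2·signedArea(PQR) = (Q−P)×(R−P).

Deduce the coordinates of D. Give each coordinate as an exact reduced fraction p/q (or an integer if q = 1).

1. D_x = 17  [DC · FB = -2138/9 ∩ 2·signedArea(DBA) = -322/3]
2. D_y = 6  [DC · FB = -2138/9 ∩ 2·signedArea(DBA) = -322/3]
   → D = (17, 6)

D = (17, 6)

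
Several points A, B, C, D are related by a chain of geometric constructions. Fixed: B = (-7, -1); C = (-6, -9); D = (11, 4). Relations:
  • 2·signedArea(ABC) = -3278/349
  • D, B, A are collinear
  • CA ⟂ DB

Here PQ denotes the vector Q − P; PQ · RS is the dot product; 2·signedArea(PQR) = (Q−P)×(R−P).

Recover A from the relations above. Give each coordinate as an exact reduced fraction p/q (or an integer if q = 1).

A = (-2839/349, -459/349)

1. A_x = -2839/349  [D, B, A are collinear ∩ CA ⟂ DB]
2. A_y = -459/349  [D, B, A are collinear ∩ CA ⟂ DB]
   → A = (-2839/349, -459/349)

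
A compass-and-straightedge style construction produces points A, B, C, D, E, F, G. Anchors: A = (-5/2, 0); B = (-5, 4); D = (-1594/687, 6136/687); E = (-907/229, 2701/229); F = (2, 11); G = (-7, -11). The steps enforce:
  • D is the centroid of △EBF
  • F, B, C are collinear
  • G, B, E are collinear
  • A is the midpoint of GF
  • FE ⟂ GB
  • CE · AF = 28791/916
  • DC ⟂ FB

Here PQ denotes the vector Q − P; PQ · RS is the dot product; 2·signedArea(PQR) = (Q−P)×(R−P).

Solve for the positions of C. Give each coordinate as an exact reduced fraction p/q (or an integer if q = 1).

1. C_x = -547/458  [F, B, C are collinear ∩ DC ⟂ FB]
2. C_y = 3575/458  [F, B, C are collinear ∩ DC ⟂ FB]
   → C = (-547/458, 3575/458)

C = (-547/458, 3575/458)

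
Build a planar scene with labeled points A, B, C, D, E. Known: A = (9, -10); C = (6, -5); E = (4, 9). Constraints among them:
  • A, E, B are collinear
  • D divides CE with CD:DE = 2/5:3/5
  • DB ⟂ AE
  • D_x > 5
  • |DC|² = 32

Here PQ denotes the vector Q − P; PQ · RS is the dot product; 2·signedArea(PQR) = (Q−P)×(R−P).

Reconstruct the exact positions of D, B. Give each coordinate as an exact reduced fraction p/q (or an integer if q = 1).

B = (1186/193, 819/965)
D = (26/5, 3/5)

1. D_x = 26/5  [D divides CE with CD:DE = 2/5:3/5]
2. D_y = 3/5  [D divides CE with CD:DE = 2/5:3/5]
   → D = (26/5, 3/5)
3. B_x = 1186/193  [A, E, B are collinear ∩ DB ⟂ AE]
4. B_y = 819/965  [A, E, B are collinear ∩ DB ⟂ AE]
   → B = (1186/193, 819/965)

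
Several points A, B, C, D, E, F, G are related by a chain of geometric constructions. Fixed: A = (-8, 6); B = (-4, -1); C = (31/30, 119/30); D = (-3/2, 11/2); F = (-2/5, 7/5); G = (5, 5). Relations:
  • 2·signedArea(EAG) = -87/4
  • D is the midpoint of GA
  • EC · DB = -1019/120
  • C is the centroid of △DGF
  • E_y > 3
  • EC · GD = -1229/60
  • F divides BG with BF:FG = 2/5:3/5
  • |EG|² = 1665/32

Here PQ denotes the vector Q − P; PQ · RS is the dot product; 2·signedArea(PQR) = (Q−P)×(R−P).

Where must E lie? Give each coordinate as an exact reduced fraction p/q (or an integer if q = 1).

E = (-17/8, 31/8)

1. E_x = -17/8  [EC · DB = -1019/120 ∩ 2·signedArea(EAG) = -87/4]
2. E_y = 31/8  [EC · DB = -1019/120 ∩ 2·signedArea(EAG) = -87/4]
   → E = (-17/8, 31/8)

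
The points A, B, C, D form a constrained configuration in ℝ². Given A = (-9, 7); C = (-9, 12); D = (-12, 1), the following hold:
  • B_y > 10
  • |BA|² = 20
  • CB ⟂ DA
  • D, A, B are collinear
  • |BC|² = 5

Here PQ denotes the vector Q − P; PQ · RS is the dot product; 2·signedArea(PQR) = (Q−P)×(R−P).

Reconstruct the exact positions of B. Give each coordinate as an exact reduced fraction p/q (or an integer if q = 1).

B = (-7, 11)

1. B_x = -7  [D, A, B are collinear ∩ CB ⟂ DA]
2. B_y = 11  [D, A, B are collinear ∩ CB ⟂ DA]
   → B = (-7, 11)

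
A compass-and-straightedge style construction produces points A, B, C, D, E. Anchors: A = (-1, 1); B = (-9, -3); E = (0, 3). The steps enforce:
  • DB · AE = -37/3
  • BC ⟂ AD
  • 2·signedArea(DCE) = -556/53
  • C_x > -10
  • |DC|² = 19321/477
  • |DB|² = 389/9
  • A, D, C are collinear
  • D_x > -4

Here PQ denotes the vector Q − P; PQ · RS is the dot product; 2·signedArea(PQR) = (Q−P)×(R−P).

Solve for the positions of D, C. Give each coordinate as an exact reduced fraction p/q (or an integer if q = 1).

1. D_x = -10/3  [line -1·x + -2·y + -8/3 = 0 ∩ |DB|² = 389/9]
2. D_y = 1/3  [line -1·x + -2·y + -8/3 = 0 ∩ |DB|² = 389/9]
   → D = (-10/3, 1/3)
3. C_x = -501/53  [2·signedArea(DCE) = -556/53 ∩ A, D, C are collinear]
4. C_y = -75/53  [2·signedArea(DCE) = -556/53 ∩ A, D, C are collinear]
   → C = (-501/53, -75/53)

C = (-501/53, -75/53)
D = (-10/3, 1/3)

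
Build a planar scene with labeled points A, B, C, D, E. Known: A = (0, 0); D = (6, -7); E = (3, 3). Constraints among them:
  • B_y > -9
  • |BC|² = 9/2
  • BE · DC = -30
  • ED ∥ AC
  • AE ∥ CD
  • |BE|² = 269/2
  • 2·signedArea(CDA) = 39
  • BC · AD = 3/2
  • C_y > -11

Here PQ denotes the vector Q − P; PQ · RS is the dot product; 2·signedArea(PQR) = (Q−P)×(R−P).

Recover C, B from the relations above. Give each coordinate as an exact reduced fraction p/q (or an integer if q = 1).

B = (9/2, -17/2)
C = (3, -10)

1. C_x = 3  [AE ∥ CD ∩ ED ∥ AC]
2. C_y = -10  [AE ∥ CD ∩ ED ∥ AC]
   → C = (3, -10)
3. B_x = 9/2  [BC · AD = 3/2 ∩ BE · DC = -30]
4. B_y = -17/2  [BC · AD = 3/2 ∩ BE · DC = -30]
   → B = (9/2, -17/2)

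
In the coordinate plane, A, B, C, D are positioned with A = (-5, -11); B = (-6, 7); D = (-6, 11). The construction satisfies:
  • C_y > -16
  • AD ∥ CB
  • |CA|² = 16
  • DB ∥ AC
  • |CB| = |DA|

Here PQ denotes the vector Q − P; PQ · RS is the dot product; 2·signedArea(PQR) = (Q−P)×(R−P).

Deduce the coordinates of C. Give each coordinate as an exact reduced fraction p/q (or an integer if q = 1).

1. C_x = -5  [AD ∥ CB ∩ DB ∥ AC]
2. C_y = -15  [AD ∥ CB ∩ DB ∥ AC]
   → C = (-5, -15)

C = (-5, -15)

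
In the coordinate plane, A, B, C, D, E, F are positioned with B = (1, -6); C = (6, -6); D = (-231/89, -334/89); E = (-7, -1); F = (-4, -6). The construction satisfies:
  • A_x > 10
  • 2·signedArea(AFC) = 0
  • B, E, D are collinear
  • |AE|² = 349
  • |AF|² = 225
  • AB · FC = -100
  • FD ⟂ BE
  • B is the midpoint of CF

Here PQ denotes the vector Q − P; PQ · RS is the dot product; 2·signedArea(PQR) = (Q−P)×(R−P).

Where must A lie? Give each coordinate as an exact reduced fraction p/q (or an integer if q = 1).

A = (11, -6)

1. A_x = 11  [2·signedArea(AFC) = 0 ∩ AB · FC = -100]
2. A_y = -6  [2·signedArea(AFC) = 0 ∩ AB · FC = -100]
   → A = (11, -6)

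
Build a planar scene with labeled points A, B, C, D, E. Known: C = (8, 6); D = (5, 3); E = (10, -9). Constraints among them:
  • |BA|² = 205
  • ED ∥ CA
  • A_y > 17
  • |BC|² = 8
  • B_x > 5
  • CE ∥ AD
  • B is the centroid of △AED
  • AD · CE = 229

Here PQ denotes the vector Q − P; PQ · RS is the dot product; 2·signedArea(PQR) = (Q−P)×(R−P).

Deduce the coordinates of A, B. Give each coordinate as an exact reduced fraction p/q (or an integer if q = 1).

1. A_x = 3  [CE ∥ AD ∩ ED ∥ CA]
2. A_y = 18  [CE ∥ AD ∩ ED ∥ CA]
   → A = (3, 18)
3. B_x = 6  [B is the centroid of △AED]
4. B_y = 4  [B is the centroid of △AED]
   → B = (6, 4)

A = (3, 18)
B = (6, 4)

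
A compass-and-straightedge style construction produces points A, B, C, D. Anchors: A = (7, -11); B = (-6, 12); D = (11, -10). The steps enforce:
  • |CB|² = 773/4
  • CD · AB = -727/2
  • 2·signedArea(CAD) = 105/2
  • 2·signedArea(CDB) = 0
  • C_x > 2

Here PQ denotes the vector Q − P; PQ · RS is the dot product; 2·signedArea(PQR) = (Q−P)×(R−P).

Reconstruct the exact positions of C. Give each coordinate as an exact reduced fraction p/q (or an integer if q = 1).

C = (5/2, 1)

1. C_x = 5/2  [2·signedArea(CDB) = 0 ∩ 2·signedArea(CAD) = 105/2]
2. C_y = 1  [2·signedArea(CDB) = 0 ∩ 2·signedArea(CAD) = 105/2]
   → C = (5/2, 1)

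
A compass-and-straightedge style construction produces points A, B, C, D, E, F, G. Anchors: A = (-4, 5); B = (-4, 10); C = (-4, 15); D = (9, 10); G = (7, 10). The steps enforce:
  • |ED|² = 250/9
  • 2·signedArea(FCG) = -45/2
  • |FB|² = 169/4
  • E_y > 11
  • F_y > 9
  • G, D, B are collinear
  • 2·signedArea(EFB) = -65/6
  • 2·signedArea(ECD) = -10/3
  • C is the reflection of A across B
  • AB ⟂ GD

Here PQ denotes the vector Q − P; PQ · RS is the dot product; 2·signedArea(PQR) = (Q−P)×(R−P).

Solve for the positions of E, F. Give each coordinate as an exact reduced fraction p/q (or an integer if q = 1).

E = (4, 35/3)
F = (5/2, 10)

1. E_x = 4  [line 5·x + 13·y + -515/3 = 0 ∩ |ED|² = 250/9]
2. E_y = 35/3  [line 5·x + 13·y + -515/3 = 0 ∩ |ED|² = 250/9]
   → E = (4, 35/3)
3. F_x = 5/2  [2·signedArea(EFB) = -65/6 ∩ 2·signedArea(FCG) = -45/2]
4. F_y = 10  [2·signedArea(EFB) = -65/6 ∩ 2·signedArea(FCG) = -45/2]
   → F = (5/2, 10)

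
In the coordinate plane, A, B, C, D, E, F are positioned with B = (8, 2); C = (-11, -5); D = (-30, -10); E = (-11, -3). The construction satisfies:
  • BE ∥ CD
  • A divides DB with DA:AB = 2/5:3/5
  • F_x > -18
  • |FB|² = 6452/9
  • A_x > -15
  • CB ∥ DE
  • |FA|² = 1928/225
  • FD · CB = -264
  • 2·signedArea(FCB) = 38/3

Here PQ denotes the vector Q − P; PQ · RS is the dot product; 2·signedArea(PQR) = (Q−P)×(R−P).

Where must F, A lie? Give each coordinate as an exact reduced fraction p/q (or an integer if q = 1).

1. F_x = -52/3  [2·signedArea(FCB) = 38/3 ∩ FD · CB = -264]
2. F_y = -20/3  [2·signedArea(FCB) = 38/3 ∩ FD · CB = -264]
   → F = (-52/3, -20/3)
3. A_x = -74/5  [A divides DB with DA:AB = 2/5:3/5]
4. A_y = -26/5  [A divides DB with DA:AB = 2/5:3/5]
   → A = (-74/5, -26/5)

A = (-74/5, -26/5)
F = (-52/3, -20/3)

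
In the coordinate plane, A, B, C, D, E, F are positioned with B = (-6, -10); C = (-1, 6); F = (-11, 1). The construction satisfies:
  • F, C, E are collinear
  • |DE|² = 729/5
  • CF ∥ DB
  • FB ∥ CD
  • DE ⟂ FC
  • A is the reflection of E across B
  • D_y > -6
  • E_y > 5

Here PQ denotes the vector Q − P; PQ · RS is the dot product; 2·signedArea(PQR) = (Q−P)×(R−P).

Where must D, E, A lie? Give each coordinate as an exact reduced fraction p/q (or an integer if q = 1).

A = (-53/5, -129/5)
D = (4, -5)
E = (-7/5, 29/5)

1. D_x = 4  [CF ∥ DB ∩ FB ∥ CD]
2. D_y = -5  [CF ∥ DB ∩ FB ∥ CD]
   → D = (4, -5)
3. E_x = -7/5  [F, C, E are collinear ∩ DE ⟂ FC]
4. E_y = 29/5  [F, C, E are collinear ∩ DE ⟂ FC]
   → E = (-7/5, 29/5)
5. A_x = -53/5  [A is the reflection of E across B]
6. A_y = -129/5  [A is the reflection of E across B]
   → A = (-53/5, -129/5)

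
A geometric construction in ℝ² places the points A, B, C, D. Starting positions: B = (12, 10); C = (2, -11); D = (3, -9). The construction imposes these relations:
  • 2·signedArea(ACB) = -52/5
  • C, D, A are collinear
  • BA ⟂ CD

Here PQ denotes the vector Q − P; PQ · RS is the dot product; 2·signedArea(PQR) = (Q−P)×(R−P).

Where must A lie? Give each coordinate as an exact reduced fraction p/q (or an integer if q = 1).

1. A_x = 62/5  [C, D, A are collinear ∩ BA ⟂ CD]
2. A_y = 49/5  [C, D, A are collinear ∩ BA ⟂ CD]
   → A = (62/5, 49/5)

A = (62/5, 49/5)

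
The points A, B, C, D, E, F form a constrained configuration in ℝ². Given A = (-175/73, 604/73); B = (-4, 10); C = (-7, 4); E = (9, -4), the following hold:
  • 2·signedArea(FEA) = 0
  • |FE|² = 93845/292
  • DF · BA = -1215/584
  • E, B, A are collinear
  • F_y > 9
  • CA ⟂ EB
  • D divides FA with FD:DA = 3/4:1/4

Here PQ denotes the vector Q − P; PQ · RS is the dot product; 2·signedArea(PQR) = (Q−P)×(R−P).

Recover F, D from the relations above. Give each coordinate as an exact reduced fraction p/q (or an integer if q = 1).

1. F_x = -467/146  [line -896/73·x + -832/73·y + 4736/73 = 0 ∩ |FE|² = 93845/292]
2. F_y = 667/73  [line -896/73·x + -832/73·y + 4736/73 = 0 ∩ |FE|² = 93845/292]
   → F = (-467/146, 667/73)
3. D_x = -1517/584  [D divides FA with FD:DA = 3/4:1/4]
4. D_y = 2479/292  [D divides FA with FD:DA = 3/4:1/4]
   → D = (-1517/584, 2479/292)

D = (-1517/584, 2479/292)
F = (-467/146, 667/73)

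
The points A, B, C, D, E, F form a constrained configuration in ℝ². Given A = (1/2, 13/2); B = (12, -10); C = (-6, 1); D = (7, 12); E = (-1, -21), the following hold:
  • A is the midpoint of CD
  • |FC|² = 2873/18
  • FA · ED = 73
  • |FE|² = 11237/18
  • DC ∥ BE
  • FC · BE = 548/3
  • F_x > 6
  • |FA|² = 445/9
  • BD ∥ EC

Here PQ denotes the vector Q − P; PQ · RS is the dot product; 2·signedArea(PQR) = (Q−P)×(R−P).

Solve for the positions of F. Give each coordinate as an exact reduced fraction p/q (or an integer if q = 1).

1. F_x = 13/2  [FC · BE = 548/3 ∩ FA · ED = 73]
2. F_y = 17/6  [FC · BE = 548/3 ∩ FA · ED = 73]
   → F = (13/2, 17/6)

F = (13/2, 17/6)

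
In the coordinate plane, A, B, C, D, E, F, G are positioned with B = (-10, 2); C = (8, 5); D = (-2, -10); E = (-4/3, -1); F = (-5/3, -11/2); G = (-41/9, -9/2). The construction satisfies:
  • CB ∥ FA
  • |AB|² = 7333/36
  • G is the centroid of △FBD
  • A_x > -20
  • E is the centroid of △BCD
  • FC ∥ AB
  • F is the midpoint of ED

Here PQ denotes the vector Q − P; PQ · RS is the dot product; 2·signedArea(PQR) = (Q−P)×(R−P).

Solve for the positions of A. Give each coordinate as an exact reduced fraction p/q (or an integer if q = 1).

A = (-59/3, -17/2)

1. A_x = -59/3  [FC ∥ AB ∩ CB ∥ FA]
2. A_y = -17/2  [FC ∥ AB ∩ CB ∥ FA]
   → A = (-59/3, -17/2)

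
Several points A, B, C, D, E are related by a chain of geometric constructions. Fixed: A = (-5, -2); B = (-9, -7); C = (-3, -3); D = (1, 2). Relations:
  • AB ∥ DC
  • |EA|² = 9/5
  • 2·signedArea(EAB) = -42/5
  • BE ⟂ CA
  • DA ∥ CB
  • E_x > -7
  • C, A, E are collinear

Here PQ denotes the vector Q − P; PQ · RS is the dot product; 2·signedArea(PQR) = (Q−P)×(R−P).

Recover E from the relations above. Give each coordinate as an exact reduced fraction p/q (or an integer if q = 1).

1. E_x = -31/5  [C, A, E are collinear ∩ BE ⟂ CA]
2. E_y = -7/5  [C, A, E are collinear ∩ BE ⟂ CA]
   → E = (-31/5, -7/5)

E = (-31/5, -7/5)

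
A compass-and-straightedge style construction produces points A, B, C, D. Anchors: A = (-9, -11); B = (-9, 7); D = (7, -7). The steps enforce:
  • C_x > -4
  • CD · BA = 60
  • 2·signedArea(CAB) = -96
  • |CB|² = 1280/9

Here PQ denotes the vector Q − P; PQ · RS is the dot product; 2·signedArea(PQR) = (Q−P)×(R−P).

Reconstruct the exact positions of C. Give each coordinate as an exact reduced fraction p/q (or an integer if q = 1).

C = (-11/3, -11/3)

1. C_x = -11/3  [CD · BA = 60 ∩ 2·signedArea(CAB) = -96]
2. C_y = -11/3  [CD · BA = 60 ∩ 2·signedArea(CAB) = -96]
   → C = (-11/3, -11/3)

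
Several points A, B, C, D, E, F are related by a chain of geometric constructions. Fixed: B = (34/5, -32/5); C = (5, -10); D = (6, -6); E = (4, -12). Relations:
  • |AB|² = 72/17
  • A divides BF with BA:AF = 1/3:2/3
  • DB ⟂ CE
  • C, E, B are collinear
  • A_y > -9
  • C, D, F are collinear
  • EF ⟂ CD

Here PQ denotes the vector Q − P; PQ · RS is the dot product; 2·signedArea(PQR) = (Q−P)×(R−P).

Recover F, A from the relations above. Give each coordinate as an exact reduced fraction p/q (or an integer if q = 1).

A = (512/85, -706/85)
F = (76/17, -206/17)

1. F_x = 76/17  [C, D, F are collinear ∩ EF ⟂ CD]
2. F_y = -206/17  [C, D, F are collinear ∩ EF ⟂ CD]
   → F = (76/17, -206/17)
3. A_x = 512/85  [A divides BF with BA:AF = 1/3:2/3]
4. A_y = -706/85  [A divides BF with BA:AF = 1/3:2/3]
   → A = (512/85, -706/85)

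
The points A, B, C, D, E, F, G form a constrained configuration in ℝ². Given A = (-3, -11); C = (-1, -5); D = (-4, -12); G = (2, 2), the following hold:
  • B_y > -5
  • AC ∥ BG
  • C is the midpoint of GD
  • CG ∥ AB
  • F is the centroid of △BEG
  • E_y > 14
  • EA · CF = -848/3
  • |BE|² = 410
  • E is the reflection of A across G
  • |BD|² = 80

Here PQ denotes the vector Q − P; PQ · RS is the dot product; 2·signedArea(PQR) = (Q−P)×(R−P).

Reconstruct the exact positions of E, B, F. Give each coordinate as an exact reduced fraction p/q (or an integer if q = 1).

1. E_x = 7  [E is the reflection of A across G]
2. E_y = 15  [E is the reflection of A across G]
   → E = (7, 15)
3. B_x = 0  [AC ∥ BG ∩ CG ∥ AB]
4. B_y = -4  [AC ∥ BG ∩ CG ∥ AB]
   → B = (0, -4)
5. F_x = 3  [F is the centroid of △BEG]
6. F_y = 13/3  [F is the centroid of △BEG]
   → F = (3, 13/3)

B = (0, -4)
E = (7, 15)
F = (3, 13/3)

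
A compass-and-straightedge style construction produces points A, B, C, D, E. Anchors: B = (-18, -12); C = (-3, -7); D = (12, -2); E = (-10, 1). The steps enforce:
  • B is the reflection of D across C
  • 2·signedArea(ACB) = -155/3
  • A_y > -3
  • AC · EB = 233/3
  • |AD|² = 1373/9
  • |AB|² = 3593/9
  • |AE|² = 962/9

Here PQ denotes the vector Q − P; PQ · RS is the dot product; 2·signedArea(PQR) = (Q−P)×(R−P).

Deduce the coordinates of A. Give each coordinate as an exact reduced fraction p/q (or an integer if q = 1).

1. A_x = -1/3  [2·signedArea(ACB) = -155/3 ∩ AC · EB = 233/3]
2. A_y = -8/3  [2·signedArea(ACB) = -155/3 ∩ AC · EB = 233/3]
   → A = (-1/3, -8/3)

A = (-1/3, -8/3)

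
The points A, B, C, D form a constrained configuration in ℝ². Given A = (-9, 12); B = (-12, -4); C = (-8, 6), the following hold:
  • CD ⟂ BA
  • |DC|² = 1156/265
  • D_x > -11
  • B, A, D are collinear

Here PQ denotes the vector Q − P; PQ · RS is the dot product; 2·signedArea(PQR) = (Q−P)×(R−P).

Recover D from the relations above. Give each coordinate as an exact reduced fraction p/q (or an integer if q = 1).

D = (-2664/265, 1692/265)

1. D_x = -2664/265  [B, A, D are collinear ∩ CD ⟂ BA]
2. D_y = 1692/265  [B, A, D are collinear ∩ CD ⟂ BA]
   → D = (-2664/265, 1692/265)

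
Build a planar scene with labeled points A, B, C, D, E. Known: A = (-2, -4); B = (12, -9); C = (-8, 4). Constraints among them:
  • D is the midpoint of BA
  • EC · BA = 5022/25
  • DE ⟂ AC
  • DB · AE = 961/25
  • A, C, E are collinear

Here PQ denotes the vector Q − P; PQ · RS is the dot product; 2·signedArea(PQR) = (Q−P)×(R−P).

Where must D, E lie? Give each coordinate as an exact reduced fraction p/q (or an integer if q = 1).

1. D_x = 5  [D is the midpoint of BA]
2. D_y = -13/2  [D is the midpoint of BA]
   → D = (5, -13/2)
3. E_x = 43/25  [A, C, E are collinear ∩ DE ⟂ AC]
4. E_y = -224/25  [A, C, E are collinear ∩ DE ⟂ AC]
   → E = (43/25, -224/25)

D = (5, -13/2)
E = (43/25, -224/25)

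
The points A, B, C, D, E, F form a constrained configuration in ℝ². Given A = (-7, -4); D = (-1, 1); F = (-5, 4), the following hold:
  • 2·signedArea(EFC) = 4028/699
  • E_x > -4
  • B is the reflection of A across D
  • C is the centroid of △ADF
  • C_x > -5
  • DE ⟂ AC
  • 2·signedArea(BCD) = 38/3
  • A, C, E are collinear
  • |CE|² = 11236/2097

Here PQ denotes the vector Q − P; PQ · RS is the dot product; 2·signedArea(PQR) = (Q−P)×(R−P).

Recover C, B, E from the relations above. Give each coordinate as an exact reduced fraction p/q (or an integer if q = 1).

1. C_x = -13/3  [C is the centroid of △ADF]
2. C_y = 1/3  [C is the centroid of △ADF]
   → C = (-13/3, 1/3)
3. B_x = 5  [B is the reflection of A across D]
4. B_y = 6  [B is the reflection of A across D]
   → B = (5, 6)
5. E_x = -727/233  [A, C, E are collinear ∩ DE ⟂ AC]
6. E_y = 537/233  [A, C, E are collinear ∩ DE ⟂ AC]
   → E = (-727/233, 537/233)

B = (5, 6)
C = (-13/3, 1/3)
E = (-727/233, 537/233)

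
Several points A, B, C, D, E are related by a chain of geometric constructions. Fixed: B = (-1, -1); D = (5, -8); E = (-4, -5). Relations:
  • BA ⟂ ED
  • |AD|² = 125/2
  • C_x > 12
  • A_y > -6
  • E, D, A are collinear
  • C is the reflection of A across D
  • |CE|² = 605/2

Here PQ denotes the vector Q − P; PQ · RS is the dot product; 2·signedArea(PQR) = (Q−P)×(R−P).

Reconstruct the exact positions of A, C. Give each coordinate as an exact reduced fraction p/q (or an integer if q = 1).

1. A_x = -5/2  [E, D, A are collinear ∩ BA ⟂ ED]
2. A_y = -11/2  [E, D, A are collinear ∩ BA ⟂ ED]
   → A = (-5/2, -11/2)
3. C_x = 25/2  [C is the reflection of A across D]
4. C_y = -21/2  [C is the reflection of A across D]
   → C = (25/2, -21/2)

A = (-5/2, -11/2)
C = (25/2, -21/2)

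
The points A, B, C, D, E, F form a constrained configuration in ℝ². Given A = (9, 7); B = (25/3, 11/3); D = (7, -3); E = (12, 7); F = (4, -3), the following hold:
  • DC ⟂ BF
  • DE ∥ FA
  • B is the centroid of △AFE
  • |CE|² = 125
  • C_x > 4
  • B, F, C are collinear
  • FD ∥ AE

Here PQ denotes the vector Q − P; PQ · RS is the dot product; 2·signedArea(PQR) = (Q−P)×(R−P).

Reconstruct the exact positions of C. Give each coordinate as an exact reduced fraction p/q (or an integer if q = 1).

C = (2783/569, -927/569)

1. C_x = 2783/569  [B, F, C are collinear ∩ DC ⟂ BF]
2. C_y = -927/569  [B, F, C are collinear ∩ DC ⟂ BF]
   → C = (2783/569, -927/569)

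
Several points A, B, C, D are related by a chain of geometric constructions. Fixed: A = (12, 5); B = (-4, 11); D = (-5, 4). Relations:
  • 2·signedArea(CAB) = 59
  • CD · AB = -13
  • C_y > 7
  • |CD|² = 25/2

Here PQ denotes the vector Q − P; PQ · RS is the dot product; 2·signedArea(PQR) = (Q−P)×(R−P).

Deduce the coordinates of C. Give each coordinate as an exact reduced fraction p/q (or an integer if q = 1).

C = (-9/2, 15/2)

1. C_x = -9/2  [CD · AB = -13 ∩ 2·signedArea(CAB) = 59]
2. C_y = 15/2  [CD · AB = -13 ∩ 2·signedArea(CAB) = 59]
   → C = (-9/2, 15/2)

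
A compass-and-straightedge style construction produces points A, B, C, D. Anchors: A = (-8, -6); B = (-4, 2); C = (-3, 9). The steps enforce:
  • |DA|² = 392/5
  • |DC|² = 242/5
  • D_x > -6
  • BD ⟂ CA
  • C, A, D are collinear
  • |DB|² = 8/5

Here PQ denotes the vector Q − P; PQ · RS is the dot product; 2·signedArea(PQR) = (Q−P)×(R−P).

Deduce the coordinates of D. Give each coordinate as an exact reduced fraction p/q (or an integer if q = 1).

1. D_x = -26/5  [C, A, D are collinear ∩ BD ⟂ CA]
2. D_y = 12/5  [C, A, D are collinear ∩ BD ⟂ CA]
   → D = (-26/5, 12/5)

D = (-26/5, 12/5)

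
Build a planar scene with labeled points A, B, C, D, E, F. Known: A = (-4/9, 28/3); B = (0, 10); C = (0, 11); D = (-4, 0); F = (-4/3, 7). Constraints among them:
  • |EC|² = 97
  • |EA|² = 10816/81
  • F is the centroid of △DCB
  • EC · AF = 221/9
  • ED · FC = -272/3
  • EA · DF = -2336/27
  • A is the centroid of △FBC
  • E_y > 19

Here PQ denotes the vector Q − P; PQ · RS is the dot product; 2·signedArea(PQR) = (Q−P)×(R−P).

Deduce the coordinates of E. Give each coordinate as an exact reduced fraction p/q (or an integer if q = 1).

E = (4, 20)

1. E_x = 4  [EC · AF = 221/9 ∩ ED · FC = -272/3]
2. E_y = 20  [EC · AF = 221/9 ∩ ED · FC = -272/3]
   → E = (4, 20)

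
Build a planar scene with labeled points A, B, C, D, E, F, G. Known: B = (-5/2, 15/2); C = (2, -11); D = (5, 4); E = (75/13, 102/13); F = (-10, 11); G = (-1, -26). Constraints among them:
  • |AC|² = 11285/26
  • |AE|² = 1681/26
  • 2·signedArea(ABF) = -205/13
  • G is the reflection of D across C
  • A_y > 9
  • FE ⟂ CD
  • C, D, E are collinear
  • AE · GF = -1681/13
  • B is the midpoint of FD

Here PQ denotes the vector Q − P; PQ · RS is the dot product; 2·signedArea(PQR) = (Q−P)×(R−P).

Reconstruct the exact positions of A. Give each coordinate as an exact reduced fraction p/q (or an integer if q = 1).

1. A_x = -55/26  [2·signedArea(ABF) = -205/13 ∩ AE · GF = -1681/13]
2. A_y = 245/26  [2·signedArea(ABF) = -205/13 ∩ AE · GF = -1681/13]
   → A = (-55/26, 245/26)

A = (-55/26, 245/26)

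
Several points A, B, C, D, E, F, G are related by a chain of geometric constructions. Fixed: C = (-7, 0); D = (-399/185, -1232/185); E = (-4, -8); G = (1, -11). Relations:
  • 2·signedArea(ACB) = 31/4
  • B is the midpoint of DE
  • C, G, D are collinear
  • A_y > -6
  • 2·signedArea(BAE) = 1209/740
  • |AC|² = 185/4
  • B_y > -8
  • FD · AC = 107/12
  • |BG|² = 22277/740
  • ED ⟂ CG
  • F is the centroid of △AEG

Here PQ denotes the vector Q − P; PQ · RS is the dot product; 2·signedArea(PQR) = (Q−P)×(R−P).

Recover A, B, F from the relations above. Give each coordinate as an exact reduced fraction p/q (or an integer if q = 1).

A = (-3, -11/2)
B = (-1139/370, -1356/185)
F = (-2, -49/6)

1. B_x = -1139/370  [B is the midpoint of DE]
2. B_y = -1356/185  [B is the midpoint of DE]
   → B = (-1139/370, -1356/185)
3. A_x = -3  [2·signedArea(ACB) = 31/4 ∩ 2·signedArea(BAE) = 1209/740]
4. A_y = -11/2  [2·signedArea(ACB) = 31/4 ∩ 2·signedArea(BAE) = 1209/740]
   → A = (-3, -11/2)
5. F_x = -2  [F is the centroid of △AEG]
6. F_y = -49/6  [F is the centroid of △AEG]
   → F = (-2, -49/6)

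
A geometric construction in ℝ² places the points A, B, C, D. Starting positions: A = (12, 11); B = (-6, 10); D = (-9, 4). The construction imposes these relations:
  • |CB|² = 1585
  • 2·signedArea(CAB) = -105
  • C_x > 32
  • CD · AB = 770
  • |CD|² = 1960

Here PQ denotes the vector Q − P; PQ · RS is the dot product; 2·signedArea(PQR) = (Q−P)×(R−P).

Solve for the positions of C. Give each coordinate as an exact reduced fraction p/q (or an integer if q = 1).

C = (33, 18)

1. C_x = 33  [2·signedArea(CAB) = -105 ∩ CD · AB = 770]
2. C_y = 18  [2·signedArea(CAB) = -105 ∩ CD · AB = 770]
   → C = (33, 18)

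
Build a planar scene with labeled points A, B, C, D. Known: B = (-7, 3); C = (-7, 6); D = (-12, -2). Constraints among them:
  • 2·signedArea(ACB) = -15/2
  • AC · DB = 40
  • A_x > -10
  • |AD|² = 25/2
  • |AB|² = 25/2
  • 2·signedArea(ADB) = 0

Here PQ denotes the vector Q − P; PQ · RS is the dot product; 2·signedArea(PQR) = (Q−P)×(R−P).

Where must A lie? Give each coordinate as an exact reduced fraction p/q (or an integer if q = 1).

1. A_x = -19/2  [2·signedArea(ADB) = 0 ∩ 2·signedArea(ACB) = -15/2]
2. A_y = 1/2  [2·signedArea(ADB) = 0 ∩ 2·signedArea(ACB) = -15/2]
   → A = (-19/2, 1/2)

A = (-19/2, 1/2)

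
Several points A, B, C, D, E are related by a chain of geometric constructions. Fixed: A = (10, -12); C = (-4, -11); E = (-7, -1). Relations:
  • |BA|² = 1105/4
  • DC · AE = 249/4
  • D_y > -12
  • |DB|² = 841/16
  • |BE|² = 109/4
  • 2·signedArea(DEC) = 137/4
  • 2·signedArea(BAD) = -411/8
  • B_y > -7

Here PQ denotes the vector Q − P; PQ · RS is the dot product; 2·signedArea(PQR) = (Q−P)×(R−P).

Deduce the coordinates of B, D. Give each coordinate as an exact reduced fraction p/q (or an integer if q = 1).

B = (-11/2, -6)
D = (-1/2, -45/4)

1. D_x = -1/2  [2·signedArea(DEC) = 137/4 ∩ DC · AE = 249/4]
2. D_y = -45/4  [2·signedArea(DEC) = 137/4 ∩ DC · AE = 249/4]
   → D = (-1/2, -45/4)
3. B_x = -11/2  [line -3/4·x + -21/2·y + -537/8 = 0 ∩ |BA|² = 1105/4]
4. B_y = -6  [line -3/4·x + -21/2·y + -537/8 = 0 ∩ |BA|² = 1105/4]
   → B = (-11/2, -6)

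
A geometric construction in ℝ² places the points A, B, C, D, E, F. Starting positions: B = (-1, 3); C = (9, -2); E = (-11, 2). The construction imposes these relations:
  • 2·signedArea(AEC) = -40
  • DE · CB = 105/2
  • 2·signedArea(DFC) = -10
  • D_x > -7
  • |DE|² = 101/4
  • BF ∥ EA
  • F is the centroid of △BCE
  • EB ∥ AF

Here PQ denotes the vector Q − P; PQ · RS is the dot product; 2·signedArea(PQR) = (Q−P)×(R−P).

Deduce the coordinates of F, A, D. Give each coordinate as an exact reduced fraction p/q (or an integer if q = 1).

A = (-11, 0)
D = (-6, 3/2)
F = (-1, 1)

1. F_x = -1  [F is the centroid of △BCE]
2. F_y = 1  [F is the centroid of △BCE]
   → F = (-1, 1)
3. A_x = -11  [EB ∥ AF ∩ BF ∥ EA]
4. A_y = 0  [EB ∥ AF ∩ BF ∥ EA]
   → A = (-11, 0)
5. D_x = -6  [2·signedArea(DFC) = -10 ∩ DE · CB = 105/2]
6. D_y = 3/2  [2·signedArea(DFC) = -10 ∩ DE · CB = 105/2]
   → D = (-6, 3/2)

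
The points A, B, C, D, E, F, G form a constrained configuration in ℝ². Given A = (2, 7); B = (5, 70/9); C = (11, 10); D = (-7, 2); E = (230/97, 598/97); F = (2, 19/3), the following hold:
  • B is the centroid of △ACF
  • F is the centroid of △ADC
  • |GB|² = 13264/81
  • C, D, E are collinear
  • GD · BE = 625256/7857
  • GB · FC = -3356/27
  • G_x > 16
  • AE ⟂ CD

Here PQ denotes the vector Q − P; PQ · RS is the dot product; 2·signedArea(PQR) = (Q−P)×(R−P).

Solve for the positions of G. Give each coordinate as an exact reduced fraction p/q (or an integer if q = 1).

G = (17, 110/9)

1. G_x = 17  [GD · BE = 625256/7857 ∩ GB · FC = -3356/27]
2. G_y = 110/9  [GD · BE = 625256/7857 ∩ GB · FC = -3356/27]
   → G = (17, 110/9)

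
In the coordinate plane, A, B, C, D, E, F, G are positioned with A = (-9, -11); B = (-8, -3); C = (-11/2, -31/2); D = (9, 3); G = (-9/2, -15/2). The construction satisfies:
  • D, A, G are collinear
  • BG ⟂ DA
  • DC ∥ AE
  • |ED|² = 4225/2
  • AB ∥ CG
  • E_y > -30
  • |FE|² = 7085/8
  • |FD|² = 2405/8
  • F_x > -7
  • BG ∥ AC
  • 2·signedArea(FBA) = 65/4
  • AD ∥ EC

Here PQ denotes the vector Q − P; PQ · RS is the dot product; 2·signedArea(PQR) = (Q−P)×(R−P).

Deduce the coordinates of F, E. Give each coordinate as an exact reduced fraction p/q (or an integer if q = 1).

1. E_x = -47/2  [AD ∥ EC ∩ DC ∥ AE]
2. E_y = -59/2  [AD ∥ EC ∩ DC ∥ AE]
   → E = (-47/2, -59/2)
3. F_x = -25/4  [line 8·x + -1·y + 179/4 = 0 ∩ |FE|² = 7085/8]
4. F_y = -21/4  [line 8·x + -1·y + 179/4 = 0 ∩ |FE|² = 7085/8]
   → F = (-25/4, -21/4)

E = (-47/2, -59/2)
F = (-25/4, -21/4)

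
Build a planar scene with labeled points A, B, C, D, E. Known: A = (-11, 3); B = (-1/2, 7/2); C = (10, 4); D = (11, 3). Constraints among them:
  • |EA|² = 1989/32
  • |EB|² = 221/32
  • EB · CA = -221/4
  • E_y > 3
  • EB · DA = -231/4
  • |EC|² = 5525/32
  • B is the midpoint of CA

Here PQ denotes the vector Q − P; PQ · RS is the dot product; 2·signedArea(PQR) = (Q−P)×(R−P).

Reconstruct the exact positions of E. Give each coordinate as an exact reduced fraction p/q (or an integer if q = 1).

E = (-25/8, 27/8)

1. E_x = -25/8  [EB · CA = -221/4 ∩ EB · DA = -231/4]
2. E_y = 27/8  [EB · CA = -221/4 ∩ EB · DA = -231/4]
   → E = (-25/8, 27/8)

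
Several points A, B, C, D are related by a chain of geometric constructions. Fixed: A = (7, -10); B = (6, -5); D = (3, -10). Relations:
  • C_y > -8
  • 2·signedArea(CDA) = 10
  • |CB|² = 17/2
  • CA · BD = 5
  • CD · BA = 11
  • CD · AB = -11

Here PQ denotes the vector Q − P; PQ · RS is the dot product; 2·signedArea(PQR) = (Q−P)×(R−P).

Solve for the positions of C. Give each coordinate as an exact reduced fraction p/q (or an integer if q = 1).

1. C_x = 9/2  [CA · BD = 5 ∩ 2·signedArea(CDA) = 10]
2. C_y = -15/2  [CA · BD = 5 ∩ 2·signedArea(CDA) = 10]
   → C = (9/2, -15/2)

C = (9/2, -15/2)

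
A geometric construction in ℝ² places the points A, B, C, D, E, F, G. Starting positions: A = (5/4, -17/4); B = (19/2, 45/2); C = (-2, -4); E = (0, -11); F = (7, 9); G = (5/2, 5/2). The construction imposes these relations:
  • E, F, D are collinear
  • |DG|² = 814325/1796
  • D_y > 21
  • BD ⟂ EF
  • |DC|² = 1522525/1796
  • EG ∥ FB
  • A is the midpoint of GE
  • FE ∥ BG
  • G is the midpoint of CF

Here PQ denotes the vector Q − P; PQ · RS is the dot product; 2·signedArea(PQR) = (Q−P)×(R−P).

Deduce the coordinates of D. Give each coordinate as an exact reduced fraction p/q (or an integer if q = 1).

D = (10311/898, 9791/449)

1. D_x = 10311/898  [E, F, D are collinear ∩ BD ⟂ EF]
2. D_y = 9791/449  [E, F, D are collinear ∩ BD ⟂ EF]
   → D = (10311/898, 9791/449)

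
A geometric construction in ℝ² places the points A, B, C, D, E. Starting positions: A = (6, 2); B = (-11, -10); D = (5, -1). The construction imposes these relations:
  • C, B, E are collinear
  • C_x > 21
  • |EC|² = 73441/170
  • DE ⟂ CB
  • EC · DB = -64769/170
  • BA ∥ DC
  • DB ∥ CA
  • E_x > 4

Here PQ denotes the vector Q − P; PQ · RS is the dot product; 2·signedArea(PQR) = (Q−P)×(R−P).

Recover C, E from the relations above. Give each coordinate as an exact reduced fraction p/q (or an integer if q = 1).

C = (22, 11)
E = (759/170, -27/170)

1. C_x = 22  [DB ∥ CA ∩ BA ∥ DC]
2. C_y = 11  [DB ∥ CA ∩ BA ∥ DC]
   → C = (22, 11)
3. E_x = 759/170  [C, B, E are collinear ∩ DE ⟂ CB]
4. E_y = -27/170  [C, B, E are collinear ∩ DE ⟂ CB]
   → E = (759/170, -27/170)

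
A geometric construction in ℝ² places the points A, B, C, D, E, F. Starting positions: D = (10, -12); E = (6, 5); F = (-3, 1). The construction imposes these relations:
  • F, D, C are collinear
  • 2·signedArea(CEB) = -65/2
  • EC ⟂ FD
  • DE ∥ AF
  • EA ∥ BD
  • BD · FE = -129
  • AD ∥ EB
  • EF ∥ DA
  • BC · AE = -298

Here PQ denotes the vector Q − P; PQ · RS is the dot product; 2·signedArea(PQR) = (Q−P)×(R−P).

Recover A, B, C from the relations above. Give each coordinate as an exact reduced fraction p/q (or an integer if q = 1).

1. A_x = 1  [DE ∥ AF ∩ EF ∥ DA]
2. A_y = -16  [DE ∥ AF ∩ EF ∥ DA]
   → A = (1, -16)
3. B_x = 15  [EA ∥ BD ∩ AD ∥ EB]
4. B_y = 9  [EA ∥ BD ∩ AD ∥ EB]
   → B = (15, 9)
5. C_x = -1/2  [F, D, C are collinear ∩ EC ⟂ FD]
6. C_y = -3/2  [F, D, C are collinear ∩ EC ⟂ FD]
   → C = (-1/2, -3/2)

A = (1, -16)
B = (15, 9)
C = (-1/2, -3/2)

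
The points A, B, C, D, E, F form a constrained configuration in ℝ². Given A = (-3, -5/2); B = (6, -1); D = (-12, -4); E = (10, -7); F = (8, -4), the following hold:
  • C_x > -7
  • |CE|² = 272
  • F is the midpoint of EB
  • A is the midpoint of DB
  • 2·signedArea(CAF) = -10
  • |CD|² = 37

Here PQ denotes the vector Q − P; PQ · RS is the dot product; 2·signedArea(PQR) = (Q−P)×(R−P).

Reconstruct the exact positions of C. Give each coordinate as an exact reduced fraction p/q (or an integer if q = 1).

C = (-6, -3)

1. C_x = -6  [line 3/2·x + 11·y + 42 = 0 ∩ |CD|² = 37]
2. C_y = -3  [line 3/2·x + 11·y + 42 = 0 ∩ |CD|² = 37]
   → C = (-6, -3)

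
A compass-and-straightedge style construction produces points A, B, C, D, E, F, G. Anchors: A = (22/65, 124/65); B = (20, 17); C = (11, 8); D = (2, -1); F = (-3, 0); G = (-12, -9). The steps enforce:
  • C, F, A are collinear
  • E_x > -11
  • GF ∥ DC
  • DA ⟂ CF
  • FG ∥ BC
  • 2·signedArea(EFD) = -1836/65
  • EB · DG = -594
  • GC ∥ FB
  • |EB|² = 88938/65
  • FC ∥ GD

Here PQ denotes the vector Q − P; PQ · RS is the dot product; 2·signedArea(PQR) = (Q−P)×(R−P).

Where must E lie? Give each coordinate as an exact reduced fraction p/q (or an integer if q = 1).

E = (-671/65, -272/65)

1. E_x = -671/65  [EB · DG = -594 ∩ 2·signedArea(EFD) = -1836/65]
2. E_y = -272/65  [EB · DG = -594 ∩ 2·signedArea(EFD) = -1836/65]
   → E = (-671/65, -272/65)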